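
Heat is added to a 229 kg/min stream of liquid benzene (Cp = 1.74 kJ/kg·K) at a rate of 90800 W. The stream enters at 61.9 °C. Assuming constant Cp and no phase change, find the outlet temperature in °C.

T_out = 75.6 °C

Q = 90800 W = 5448 kJ/min
ΔT = Q/(ṁ·Cp) = 5448/(229×1.74) = 13.673 K
T_out = 61.9 + 13.673 = 75.573 °C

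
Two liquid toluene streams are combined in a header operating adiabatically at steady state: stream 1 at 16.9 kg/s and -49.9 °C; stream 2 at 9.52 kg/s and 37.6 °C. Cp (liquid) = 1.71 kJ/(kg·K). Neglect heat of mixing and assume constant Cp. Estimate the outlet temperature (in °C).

Adiabatic, steady state ⇒ Σ ṁᵢCp,ᵢ(T_out − Tᵢ) = 0
T_out = Σ ṁᵢCp,ᵢTᵢ / Σ ṁᵢCp,ᵢ
      = -829.96 / 45.178 = -18.371 °C

T_out = -18.4 °C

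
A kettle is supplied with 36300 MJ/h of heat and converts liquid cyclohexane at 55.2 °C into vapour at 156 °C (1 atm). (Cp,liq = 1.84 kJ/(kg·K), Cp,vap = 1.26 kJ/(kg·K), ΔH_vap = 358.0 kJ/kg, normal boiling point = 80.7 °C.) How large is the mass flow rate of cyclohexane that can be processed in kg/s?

ṁ = 20.2 kg/s

Δh = 1.84×(80.7−55.2) + 358.0 + 1.26×(156−80.7) = 499.8 kJ/kg
Q = 36300 MJ/h = 10083 kJ/s = 10083 kJ/s
ṁ = Q/Δh = 10083 / 499.8 = 20.175 kg/s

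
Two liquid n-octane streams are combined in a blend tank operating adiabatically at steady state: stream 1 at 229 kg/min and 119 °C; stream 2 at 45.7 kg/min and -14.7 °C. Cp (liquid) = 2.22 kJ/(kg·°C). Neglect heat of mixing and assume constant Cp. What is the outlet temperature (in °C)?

T_out = 96.8 °C

Energy balance with Q = 0: Σ ṁᵢCp,ᵢ(T_out − Tᵢ) = 0
T_out = Σ ṁᵢCp,ᵢTᵢ / Σ ṁᵢCp,ᵢ
      = 59006 / 609.83 = 96.757 °C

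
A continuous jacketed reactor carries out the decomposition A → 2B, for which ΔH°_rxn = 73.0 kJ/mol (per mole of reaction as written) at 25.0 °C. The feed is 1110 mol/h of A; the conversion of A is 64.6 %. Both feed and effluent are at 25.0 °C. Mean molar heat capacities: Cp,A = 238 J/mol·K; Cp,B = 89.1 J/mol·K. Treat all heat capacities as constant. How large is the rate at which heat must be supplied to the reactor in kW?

Extent of reaction ξ = 0.646 × 1110 = 717.06 mol/h
Reaction term: ξ·ΔH°_rxn = 717.06 × 73.0 = 52345 kJ/h
Q = ΔH = 52345 kJ/h = 14.54 kW
Heat supplied = 14.54 kW

Q_in = 14.5 kW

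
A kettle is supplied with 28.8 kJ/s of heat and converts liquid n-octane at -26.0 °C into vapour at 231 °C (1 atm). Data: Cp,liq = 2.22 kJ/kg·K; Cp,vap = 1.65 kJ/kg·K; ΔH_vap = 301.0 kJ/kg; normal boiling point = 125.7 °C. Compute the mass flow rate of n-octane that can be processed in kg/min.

ṁ = 2.13 kg/min

Δh = 2.22×(125.7−-26.0) + 301.0 + 1.65×(231−125.7) = 811.52 kJ/kg
Q = 28.8 kJ/s = 28.8 kJ/s = 1728 kJ/min
ṁ = Q/Δh = 1728 / 811.52 = 2.1293 kg/min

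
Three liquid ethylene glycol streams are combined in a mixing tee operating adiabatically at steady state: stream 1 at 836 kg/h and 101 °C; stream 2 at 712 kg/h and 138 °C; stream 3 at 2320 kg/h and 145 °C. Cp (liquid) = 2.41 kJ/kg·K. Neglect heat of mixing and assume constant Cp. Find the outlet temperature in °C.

Adiabatic, steady state ⇒ Σ ṁᵢCp,ᵢ(T_out − Tᵢ) = 0
T_out = Σ ṁᵢCp,ᵢTᵢ / Σ ṁᵢCp,ᵢ
      = 1.251e+06 / 9321.9 = 134.2 °C

T_out = 134 °C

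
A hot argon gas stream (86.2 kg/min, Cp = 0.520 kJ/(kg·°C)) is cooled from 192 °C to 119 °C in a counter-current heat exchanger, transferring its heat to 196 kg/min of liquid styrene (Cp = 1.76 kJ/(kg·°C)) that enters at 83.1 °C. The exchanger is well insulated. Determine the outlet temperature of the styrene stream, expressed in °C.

Heat released by hot stream: Q = 86.2 × 0.520 × (192 − 119) = 3272.2 kJ/min
Energy balance on cold side (adiabatic exchanger): Q = ṁ_c·Cp_c·(T_c,out − T_c,in)
T_c,out = 83.1 + 3272.2/(196 × 1.76) = 92.586 °C

T_c,out = 92.6 °C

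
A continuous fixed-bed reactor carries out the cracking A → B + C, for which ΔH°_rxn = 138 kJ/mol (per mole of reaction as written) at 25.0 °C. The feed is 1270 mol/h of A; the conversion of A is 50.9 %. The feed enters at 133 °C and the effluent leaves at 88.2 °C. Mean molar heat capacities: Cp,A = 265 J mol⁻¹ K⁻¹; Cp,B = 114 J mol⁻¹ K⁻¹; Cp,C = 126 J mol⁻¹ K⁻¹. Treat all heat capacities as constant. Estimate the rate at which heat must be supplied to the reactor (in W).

Q_in = 20300 W

Extent of reaction ξ = 0.509 × 1270 = 646.43 mol/h
Reaction term: ξ·ΔH°_rxn = 646.43 × 138 = 89207 kJ/h
Sensible, feed 133→25 °C: -36347 kJ/h
Outlet flows (mol/h): A 623.57, B 646.43, C 646.43
Sensible, products 25→88.2 °C: 20249 kJ/h
Q = ΔH = 73109 kJ/h = 20.308 kW
Heat supplied = 20308 W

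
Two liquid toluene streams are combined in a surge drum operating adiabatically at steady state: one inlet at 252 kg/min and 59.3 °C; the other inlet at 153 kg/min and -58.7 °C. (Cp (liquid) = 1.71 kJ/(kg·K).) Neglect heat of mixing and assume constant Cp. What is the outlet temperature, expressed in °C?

No heat crosses the boundary, so H_out = H_in.
T_out = Σ ṁᵢCp,ᵢTᵢ / Σ ṁᵢCp,ᵢ
      = 10196 / 692.55 = 14.722 °C

T_out = 14.7 °C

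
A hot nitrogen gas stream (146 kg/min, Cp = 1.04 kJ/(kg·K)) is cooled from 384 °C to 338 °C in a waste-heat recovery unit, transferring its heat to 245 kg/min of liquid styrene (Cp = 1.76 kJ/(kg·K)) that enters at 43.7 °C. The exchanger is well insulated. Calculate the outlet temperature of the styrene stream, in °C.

Heat released by hot stream: Q = 146 × 1.04 × (384 − 338) = 6984.6 kJ/min
Energy balance on cold side (adiabatic exchanger): Q = ṁ_c·Cp_c·(T_c,out − T_c,in)
T_c,out = 43.7 + 6984.6/(245 × 1.76) = 59.898 °C

T_c,out = 59.9 °C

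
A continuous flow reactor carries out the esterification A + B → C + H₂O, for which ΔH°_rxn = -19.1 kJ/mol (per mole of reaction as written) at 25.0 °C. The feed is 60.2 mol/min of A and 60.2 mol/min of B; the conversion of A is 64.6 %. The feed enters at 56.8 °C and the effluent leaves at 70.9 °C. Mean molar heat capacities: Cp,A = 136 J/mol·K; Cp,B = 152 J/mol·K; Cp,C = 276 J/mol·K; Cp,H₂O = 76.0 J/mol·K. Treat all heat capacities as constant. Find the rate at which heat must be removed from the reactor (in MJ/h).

Q_out = 23.0 MJ/h

Extent of reaction ξ = 0.646 × 60.2 = 38.889 mol/min
Reaction term: ξ·ΔH°_rxn = 38.889 × -19.1 = -742.78 kJ/min
Sensible, feed 56.8→25 °C: -551.34 kJ/min
Outlet flows (mol/min): A 21.311, B 21.311, C 38.889, H₂O 38.889
Sensible, products 25→70.9 °C: 910.04 kJ/min
Q = ΔH = -384.08 kJ/min = -6.4014 kW
Heat removed = 23.045 MJ/h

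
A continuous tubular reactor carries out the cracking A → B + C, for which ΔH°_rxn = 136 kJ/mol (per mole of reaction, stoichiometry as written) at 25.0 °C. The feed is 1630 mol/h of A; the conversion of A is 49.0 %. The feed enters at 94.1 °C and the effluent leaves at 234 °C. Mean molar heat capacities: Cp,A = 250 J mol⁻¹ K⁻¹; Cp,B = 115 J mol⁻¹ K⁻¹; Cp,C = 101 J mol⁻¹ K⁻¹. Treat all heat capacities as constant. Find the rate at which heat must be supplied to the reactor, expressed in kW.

Q_in = 44.4 kW

Extent of reaction ξ = 0.490 × 1630 = 798.7 mol/h
Reaction term: ξ·ΔH°_rxn = 798.7 × 136 = 108620 kJ/h
Sensible, feed 94.1→25 °C: -28158 kJ/h
Outlet flows (mol/h): A 831.3, B 798.7, C 798.7
Sensible, products 25→234 °C: 79492 kJ/h
Q = ΔH = 159960 kJ/h = 44.432 kW
Heat supplied = 44.432 kW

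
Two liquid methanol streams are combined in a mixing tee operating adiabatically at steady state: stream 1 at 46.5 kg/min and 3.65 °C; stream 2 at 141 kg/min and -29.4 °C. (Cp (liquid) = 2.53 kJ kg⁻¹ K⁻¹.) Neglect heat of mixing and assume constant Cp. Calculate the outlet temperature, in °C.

No heat crosses the boundary, so H_out = H_in.
T_out = Σ ṁᵢCp,ᵢTᵢ / Σ ṁᵢCp,ᵢ
      = -10058 / 474.37 = -21.204 °C

T_out = -21.2 °C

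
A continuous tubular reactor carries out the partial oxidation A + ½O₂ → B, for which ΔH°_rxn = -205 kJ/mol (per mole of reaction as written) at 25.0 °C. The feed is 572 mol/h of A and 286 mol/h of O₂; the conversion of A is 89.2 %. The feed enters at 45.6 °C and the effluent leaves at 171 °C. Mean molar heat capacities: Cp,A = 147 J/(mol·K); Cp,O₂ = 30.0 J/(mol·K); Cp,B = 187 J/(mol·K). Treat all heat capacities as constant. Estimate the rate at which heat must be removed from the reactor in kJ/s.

Extent of reaction ξ = 0.892 × 572 = 510.22 mol/h
Reaction term: ξ·ΔH°_rxn = 510.22 × -205 = -104600 kJ/h
Sensible, feed 45.6→25 °C: -1908.9 kJ/h
Outlet flows (mol/h): A 61.776, O₂ 30.888, B 510.22
Sensible, products 25→171 °C: 15391 kJ/h
Q = ΔH = -91114 kJ/h = -25.309 kW
Heat removed = 25.309 kJ/s

Q_out = 25.3 kJ/s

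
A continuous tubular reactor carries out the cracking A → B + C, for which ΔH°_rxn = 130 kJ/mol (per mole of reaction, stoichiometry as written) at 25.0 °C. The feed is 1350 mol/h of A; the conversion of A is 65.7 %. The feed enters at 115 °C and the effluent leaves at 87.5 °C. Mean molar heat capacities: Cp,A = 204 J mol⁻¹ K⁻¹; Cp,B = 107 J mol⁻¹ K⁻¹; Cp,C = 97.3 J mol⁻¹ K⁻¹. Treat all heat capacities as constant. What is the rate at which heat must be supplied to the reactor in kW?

Extent of reaction ξ = 0.657 × 1350 = 886.95 mol/h
Reaction term: ξ·ΔH°_rxn = 886.95 × 130 = 115300 kJ/h
Sensible, feed 115→25 °C: -24786 kJ/h
Outlet flows (mol/h): A 463.05, B 886.95, C 886.95
Sensible, products 25→87.5 °C: 17229 kJ/h
Q = ΔH = 107750 kJ/h = 29.93 kW
Heat supplied = 29.93 kW

Q_in = 29.9 kW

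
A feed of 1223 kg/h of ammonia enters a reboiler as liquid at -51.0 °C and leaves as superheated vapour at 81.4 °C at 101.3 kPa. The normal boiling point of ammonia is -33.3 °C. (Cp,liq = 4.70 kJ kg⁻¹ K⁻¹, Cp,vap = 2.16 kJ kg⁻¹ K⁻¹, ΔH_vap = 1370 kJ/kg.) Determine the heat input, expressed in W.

Q = 578000 W

liquid -51.0→-33.3 °C: 83.19 kJ/kg
vaporisation at -33.3 °C: 1370 kJ/kg
vapour -33.3→81.4 °C: 247.75 kJ/kg
Δh = 83.19 + 1370 + 247.75 = 1700.9 kJ/kg
Q = ṁ·Δh = 1223 kg/h × 1700.9 kJ/kg = 2.0803e+06 kJ/h
|Q| = 577.85 kW = 577850 W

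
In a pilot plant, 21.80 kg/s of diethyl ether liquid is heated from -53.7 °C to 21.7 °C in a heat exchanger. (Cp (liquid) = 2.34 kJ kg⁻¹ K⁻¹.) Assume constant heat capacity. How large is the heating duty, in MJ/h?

Q = ṁ·Cp·ΔT = 21.80 × 2.34 × (21.7 − -53.7) = 3846.3 kJ/s
Heating duty = 13847 MJ/h

Q = 13800 MJ/h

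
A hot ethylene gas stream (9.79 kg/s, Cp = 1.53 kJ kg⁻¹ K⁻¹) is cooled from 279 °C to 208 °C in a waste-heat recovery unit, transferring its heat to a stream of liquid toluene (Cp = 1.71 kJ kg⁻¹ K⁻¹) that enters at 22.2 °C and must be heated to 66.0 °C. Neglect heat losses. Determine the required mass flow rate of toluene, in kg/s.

ṁ_c = 14.2 kg/s

Heat released by hot stream: Q = 9.79 × 1.53 × (279 − 208) = 1063.5 kJ/s
Energy balance on cold side (adiabatic exchanger): Q = ṁ_c·Cp_c·(T_c,out − T_c,in)
ṁ_c = 1063.5 / [1.71 × (66.0 − 22.2)] = 14.199 kg/s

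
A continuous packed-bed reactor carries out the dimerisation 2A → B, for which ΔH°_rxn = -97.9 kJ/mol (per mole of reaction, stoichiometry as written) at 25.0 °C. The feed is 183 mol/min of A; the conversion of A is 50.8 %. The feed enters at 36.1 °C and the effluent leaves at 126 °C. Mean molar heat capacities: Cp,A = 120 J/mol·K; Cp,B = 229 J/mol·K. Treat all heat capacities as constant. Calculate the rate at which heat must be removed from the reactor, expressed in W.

Q_out = 43800 W

Extent of reaction ξ = 0.508 × 183 / 2 = 46.482 mol/min
Reaction term: ξ·ΔH°_rxn = 46.482 × -97.9 = -4550.6 kJ/min
Sensible, feed 36.1→25 °C: -243.76 kJ/min
Outlet flows (mol/min): A 90.036, B 46.482
Sensible, products 25→126 °C: 2166.3 kJ/min
Q = ΔH = -2628 kJ/min = -43.8 kW
Heat removed = 43800 W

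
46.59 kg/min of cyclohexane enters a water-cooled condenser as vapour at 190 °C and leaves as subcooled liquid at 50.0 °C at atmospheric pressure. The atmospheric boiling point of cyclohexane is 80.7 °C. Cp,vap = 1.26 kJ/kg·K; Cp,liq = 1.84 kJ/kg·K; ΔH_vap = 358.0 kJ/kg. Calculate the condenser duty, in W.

vapour 190→80.7 °C: -137.72 kJ/kg
condensation at 80.7 °C: -358 kJ/kg
liquid 80.7→50.0 °C: -56.488 kJ/kg
Δh = -137.72 + -358 + -56.488 = -552.21 kJ/kg
Q = ṁ·Δh = 46.59 kg/min × -552.21 kJ/kg = -25727 kJ/min
|Q| = 428.79 kW = 428790 W

Q_c = 429000 W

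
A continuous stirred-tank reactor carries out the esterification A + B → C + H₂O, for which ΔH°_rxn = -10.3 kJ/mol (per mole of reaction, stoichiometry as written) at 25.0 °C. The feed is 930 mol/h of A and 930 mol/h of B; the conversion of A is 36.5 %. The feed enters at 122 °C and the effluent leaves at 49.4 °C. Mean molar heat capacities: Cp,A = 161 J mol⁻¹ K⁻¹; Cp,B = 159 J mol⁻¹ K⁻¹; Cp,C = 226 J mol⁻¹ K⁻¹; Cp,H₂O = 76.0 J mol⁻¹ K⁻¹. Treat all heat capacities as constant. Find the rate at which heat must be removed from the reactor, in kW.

Extent of reaction ξ = 0.365 × 930 = 339.45 mol/h
Reaction term: ξ·ΔH°_rxn = 339.45 × -10.3 = -3496.3 kJ/h
Sensible, feed 122→25 °C: -28867 kJ/h
Outlet flows (mol/h): A 590.55, B 590.55, C 339.45, H₂O 339.45
Sensible, products 25→49.4 °C: 7112.4 kJ/h
Q = ΔH = -25251 kJ/h = -7.0142 kW
Heat removed = 7.0142 kW

Q_out = 7.01 kW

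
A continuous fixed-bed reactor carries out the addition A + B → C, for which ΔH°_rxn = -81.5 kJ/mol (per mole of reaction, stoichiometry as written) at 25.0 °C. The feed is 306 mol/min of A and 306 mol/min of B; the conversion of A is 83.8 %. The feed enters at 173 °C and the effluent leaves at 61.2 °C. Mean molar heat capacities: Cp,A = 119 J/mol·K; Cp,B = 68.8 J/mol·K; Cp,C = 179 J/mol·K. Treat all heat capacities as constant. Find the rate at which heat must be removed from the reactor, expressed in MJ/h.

Extent of reaction ξ = 0.838 × 306 = 256.43 mol/min
Reaction term: ξ·ΔH°_rxn = 256.43 × -81.5 = -20899 kJ/min
Sensible, feed 173→25 °C: -8505.1 kJ/min
Outlet flows (mol/min): A 49.572, B 49.572, C 256.43
Sensible, products 25→61.2 °C: 1998.6 kJ/min
Q = ΔH = -27405 kJ/min = -456.76 kW
Heat removed = 1644.3 MJ/h

Q_out = 1640 MJ/h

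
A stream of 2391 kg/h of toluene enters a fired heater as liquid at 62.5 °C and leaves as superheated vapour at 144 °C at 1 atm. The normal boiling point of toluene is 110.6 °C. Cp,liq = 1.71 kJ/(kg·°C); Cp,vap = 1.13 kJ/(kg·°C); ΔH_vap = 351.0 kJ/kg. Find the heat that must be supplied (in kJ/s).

liquid 62.5→110.6 °C: 82.251 kJ/kg
vaporisation at 110.6 °C: 351 kJ/kg
vapour 110.6→144 °C: 37.742 kJ/kg
Δh = 82.251 + 351 + 37.742 = 470.99 kJ/kg
Q = ṁ·Δh = 2391 kg/h × 470.99 kJ/kg = 1.1261e+06 kJ/h
|Q| = 312.82 kW

Q = 313 kJ/s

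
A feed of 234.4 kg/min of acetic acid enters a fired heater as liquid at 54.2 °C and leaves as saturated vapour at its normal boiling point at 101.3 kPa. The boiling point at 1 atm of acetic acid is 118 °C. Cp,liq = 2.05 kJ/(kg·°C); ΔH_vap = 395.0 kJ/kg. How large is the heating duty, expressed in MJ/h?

Q = 7390 MJ/h

liquid 54.2→118 °C: 130.79 kJ/kg
vaporisation at 118 °C: 395 kJ/kg
Δh = 130.79 + 395 = 525.79 kJ/kg
Q = ṁ·Δh = 234.4 kg/min × 525.79 kJ/kg = 123250 kJ/min
|Q| = 2054.1 kW = 7394.7 MJ/h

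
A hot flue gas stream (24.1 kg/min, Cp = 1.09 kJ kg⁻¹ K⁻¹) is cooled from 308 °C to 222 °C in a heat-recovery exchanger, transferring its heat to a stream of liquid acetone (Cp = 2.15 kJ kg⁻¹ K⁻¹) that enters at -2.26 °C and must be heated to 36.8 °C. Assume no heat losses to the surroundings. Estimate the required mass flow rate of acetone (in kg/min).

Heat released by hot stream: Q = 24.1 × 1.09 × (308 − 222) = 2259.1 kJ/min
Energy balance on cold side (adiabatic exchanger): Q = ṁ_c·Cp_c·(T_c,out − T_c,in)
ṁ_c = 2259.1 / [2.15 × (36.8 − -2.26)] = 26.901 kg/min

ṁ_c = 26.9 kg/min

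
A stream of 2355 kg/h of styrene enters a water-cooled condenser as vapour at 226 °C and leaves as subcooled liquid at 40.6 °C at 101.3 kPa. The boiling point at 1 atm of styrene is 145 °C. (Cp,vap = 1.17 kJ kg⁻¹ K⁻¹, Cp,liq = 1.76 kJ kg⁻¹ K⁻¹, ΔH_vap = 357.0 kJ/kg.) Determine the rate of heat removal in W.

Q_c = 416000 W

vapour 226→145 °C: -94.77 kJ/kg
condensation at 145 °C: -357 kJ/kg
liquid 145→40.6 °C: -183.74 kJ/kg
Δh = -94.77 + -357 + -183.74 = -635.51 kJ/kg
Q = ṁ·Δh = 2355 kg/h × -635.51 kJ/kg = -1.4966e+06 kJ/h
|Q| = 415.73 kW = 415730 W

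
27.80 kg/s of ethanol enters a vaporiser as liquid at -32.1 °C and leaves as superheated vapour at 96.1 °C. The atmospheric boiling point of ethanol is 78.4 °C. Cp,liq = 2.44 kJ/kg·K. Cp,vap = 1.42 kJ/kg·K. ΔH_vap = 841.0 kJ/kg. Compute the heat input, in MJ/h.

liquid -32.1→78.4 °C: 269.62 kJ/kg
vaporisation at 78.4 °C: 841 kJ/kg
vapour 78.4→96.1 °C: 25.134 kJ/kg
Δh = 269.62 + 841 + 25.134 = 1135.8 kJ/kg
Q = ṁ·Δh = 27.80 kg/s × 1135.8 kJ/kg = 31574 kJ/s
|Q| = 31574 kW = 113670 MJ/h

Q = 114000 MJ/h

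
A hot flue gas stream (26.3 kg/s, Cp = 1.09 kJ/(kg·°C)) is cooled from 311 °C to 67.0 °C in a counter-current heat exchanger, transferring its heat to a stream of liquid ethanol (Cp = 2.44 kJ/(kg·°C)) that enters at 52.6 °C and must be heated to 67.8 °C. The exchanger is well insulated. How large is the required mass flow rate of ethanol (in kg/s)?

Heat released by hot stream: Q = 26.3 × 1.09 × (311 − 67.0) = 6994.7 kJ/s
Energy balance on cold side (adiabatic exchanger): Q = ṁ_c·Cp_c·(T_c,out − T_c,in)
ṁ_c = 6994.7 / [2.44 × (67.8 − 52.6)] = 188.6 kg/s

ṁ_c = 189 kg/s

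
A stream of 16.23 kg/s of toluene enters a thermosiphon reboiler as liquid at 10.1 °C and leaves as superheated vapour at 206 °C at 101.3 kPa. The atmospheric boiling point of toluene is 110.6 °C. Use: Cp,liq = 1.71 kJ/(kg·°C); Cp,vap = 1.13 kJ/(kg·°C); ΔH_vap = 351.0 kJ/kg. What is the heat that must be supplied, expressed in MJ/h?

liquid 10.1→110.6 °C: 171.85 kJ/kg
vaporisation at 110.6 °C: 351 kJ/kg
vapour 110.6→206 °C: 107.8 kJ/kg
Δh = 171.85 + 351 + 107.8 = 630.66 kJ/kg
Q = ṁ·Δh = 16.23 kg/s × 630.66 kJ/kg = 10236 kJ/s
|Q| = 10236 kW = 36848 MJ/h

Q = 36800 MJ/h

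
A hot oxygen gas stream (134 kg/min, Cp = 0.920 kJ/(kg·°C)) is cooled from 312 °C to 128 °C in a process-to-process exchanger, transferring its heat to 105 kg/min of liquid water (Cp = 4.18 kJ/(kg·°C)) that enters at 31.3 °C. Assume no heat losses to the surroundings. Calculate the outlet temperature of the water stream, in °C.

Heat released by hot stream: Q = 134 × 0.920 × (312 − 128) = 22684 kJ/min
Energy balance on cold side (adiabatic exchanger): Q = ṁ_c·Cp_c·(T_c,out − T_c,in)
T_c,out = 31.3 + 22684/(105 × 4.18) = 82.983 °C

T_c,out = 83.0 °C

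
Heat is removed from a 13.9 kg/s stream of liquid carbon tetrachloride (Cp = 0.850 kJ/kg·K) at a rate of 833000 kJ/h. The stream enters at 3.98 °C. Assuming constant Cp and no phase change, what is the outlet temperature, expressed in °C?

T_out = -15.6 °C

Q = 833000 kJ/h = 231.39 kJ/s
ΔT = Q/(ṁ·Cp) = 231.39/(13.9×0.850) = 19.584 K
T_out = 3.98 − 19.584 = -15.604 °C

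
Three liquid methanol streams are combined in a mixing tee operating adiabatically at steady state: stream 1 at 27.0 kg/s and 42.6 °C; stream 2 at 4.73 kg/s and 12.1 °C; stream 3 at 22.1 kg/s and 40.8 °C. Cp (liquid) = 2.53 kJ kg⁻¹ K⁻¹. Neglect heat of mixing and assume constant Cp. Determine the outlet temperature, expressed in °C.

Energy balance with Q = 0: Σ ṁᵢCp,ᵢ(T_out − Tᵢ) = 0
Σ ṁᵢCp,ᵢTᵢ = 27.0×2.53×42.6 + 4.73×2.53×12.1 + 22.1×2.53×40.8 = 5336.1
Σ ṁᵢCp,ᵢ = 27.0×2.53 + 4.73×2.53 + 22.1×2.53 = 136.19
T_out = 5336.1 / 136.19 = 39.181 °C

T_out = 39.2 °C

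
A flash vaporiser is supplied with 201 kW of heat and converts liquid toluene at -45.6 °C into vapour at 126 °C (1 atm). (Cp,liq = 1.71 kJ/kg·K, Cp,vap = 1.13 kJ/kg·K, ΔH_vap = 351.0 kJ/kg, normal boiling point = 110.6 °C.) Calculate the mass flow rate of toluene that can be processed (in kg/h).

Δh = 1.71×(110.6−-45.6) + 351.0 + 1.13×(126−110.6) = 635.5 kJ/kg
Q = 201 kW = 201 kJ/s = 723600 kJ/h
ṁ = Q/Δh = 723600 / 635.5 = 1138.6 kg/h

ṁ = 1140 kg/h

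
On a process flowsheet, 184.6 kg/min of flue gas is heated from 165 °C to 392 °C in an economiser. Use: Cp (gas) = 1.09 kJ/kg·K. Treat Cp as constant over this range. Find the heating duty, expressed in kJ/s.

Q = ṁ·Cp·ΔT = 184.6 × 1.09 × (392 − 165) = 45676 kJ/min
Converting: 45676 / 60 s = 761.26 kW

Q = 761 kJ/s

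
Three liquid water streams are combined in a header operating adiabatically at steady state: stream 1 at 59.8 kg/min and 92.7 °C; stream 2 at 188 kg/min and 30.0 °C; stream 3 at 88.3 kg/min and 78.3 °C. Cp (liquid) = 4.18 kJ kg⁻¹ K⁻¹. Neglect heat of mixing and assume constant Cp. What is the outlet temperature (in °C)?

Energy balance with Q = 0: Σ ṁᵢCp,ᵢ(T_out − Tᵢ) = 0
T_out = Σ ṁᵢCp,ᵢTᵢ / Σ ṁᵢCp,ᵢ
      = 75647 / 1404.9 = 53.845 °C

T_out = 53.8 °C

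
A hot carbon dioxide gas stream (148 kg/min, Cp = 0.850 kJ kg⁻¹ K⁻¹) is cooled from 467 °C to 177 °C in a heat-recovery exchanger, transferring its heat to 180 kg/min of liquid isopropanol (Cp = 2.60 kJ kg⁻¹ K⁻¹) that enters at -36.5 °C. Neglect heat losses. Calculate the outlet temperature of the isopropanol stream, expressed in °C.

T_c,out = 41.5 °C

Heat released by hot stream: Q = 148 × 0.850 × (467 − 177) = 36482 kJ/min
Energy balance on cold side (adiabatic exchanger): Q = ṁ_c·Cp_c·(T_c,out − T_c,in)
T_c,out = -36.5 + 36482/(180 × 2.60) = 41.453 °C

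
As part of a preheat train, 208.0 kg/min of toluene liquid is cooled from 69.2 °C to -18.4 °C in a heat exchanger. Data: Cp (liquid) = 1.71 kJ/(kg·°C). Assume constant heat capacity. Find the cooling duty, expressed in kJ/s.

Q_c = 519 kJ/s

Q = ṁ·Cp·ΔT = 208.0 × 1.71 × (-18.4 − 69.2) = -31158 kJ/min
Converting: 31158 / 60 s = 519.29 kW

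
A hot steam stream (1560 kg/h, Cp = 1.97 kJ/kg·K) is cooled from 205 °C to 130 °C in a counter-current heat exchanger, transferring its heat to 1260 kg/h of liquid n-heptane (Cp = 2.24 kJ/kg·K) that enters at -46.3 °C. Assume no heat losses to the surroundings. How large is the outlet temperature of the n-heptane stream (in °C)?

T_c,out = 35.4 °C

Heat released by hot stream: Q = 1560 × 1.97 × (205 − 130) = 230490 kJ/h
Energy balance on cold side (adiabatic exchanger): Q = ṁ_c·Cp_c·(T_c,out − T_c,in)
T_c,out = -46.3 + 230490/(1260 × 2.24) = 35.365 °C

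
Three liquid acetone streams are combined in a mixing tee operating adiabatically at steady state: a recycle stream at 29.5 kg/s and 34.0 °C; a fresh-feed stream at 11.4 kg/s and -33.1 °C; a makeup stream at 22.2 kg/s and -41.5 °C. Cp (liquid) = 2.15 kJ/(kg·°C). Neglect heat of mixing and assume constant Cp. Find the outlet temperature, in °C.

No heat crosses the boundary, so H_out = H_in.
Σ ṁᵢCp,ᵢTᵢ = 29.5×2.15×34.0 + 11.4×2.15×-33.1 + 22.2×2.15×-41.5 = -635.63
Σ ṁᵢCp,ᵢ = 29.5×2.15 + 11.4×2.15 + 22.2×2.15 = 135.66
T_out = -635.63 / 135.66 = -4.6853 °C

T_out = -4.69 °C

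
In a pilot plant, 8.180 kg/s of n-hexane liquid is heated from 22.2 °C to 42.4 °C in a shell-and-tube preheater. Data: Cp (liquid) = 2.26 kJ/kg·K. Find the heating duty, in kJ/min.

Q = 22400 kJ/min

Q = ṁ·Cp·ΔT = 8.180 × 2.26 × (42.4 − 22.2) = 373.43 kJ/s
Heating duty = 22406 kJ/min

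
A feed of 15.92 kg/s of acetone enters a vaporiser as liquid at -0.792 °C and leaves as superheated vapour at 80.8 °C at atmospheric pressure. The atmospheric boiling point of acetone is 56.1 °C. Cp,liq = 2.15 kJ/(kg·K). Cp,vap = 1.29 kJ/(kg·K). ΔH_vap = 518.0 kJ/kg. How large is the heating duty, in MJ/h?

liquid -0.792→56.1 °C: 122.32 kJ/kg
vaporisation at 56.1 °C: 518 kJ/kg
vapour 56.1→80.8 °C: 31.863 kJ/kg
Δh = 122.32 + 518 + 31.863 = 672.18 kJ/kg
Q = ṁ·Δh = 15.92 kg/s × 672.18 kJ/kg = 10701 kJ/s
|Q| = 10701 kW = 38524 MJ/h

Q = 38500 MJ/h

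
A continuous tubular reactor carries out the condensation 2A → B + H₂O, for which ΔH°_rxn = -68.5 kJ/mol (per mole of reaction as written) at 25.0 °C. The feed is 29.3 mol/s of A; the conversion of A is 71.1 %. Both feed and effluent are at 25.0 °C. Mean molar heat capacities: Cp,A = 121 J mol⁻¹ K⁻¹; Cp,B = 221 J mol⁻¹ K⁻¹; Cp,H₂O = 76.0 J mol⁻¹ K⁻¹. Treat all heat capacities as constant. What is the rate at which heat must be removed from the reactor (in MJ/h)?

Extent of reaction ξ = 0.711 × 29.3 / 2 = 10.416 mol/s
Reaction term: ξ·ΔH°_rxn = 10.416 × -68.5 = -713.51 kJ/s
Q = ΔH = -713.51 kJ/s = -713.51 kW
Heat removed = 2568.6 MJ/h

Q_out = 2570 MJ/h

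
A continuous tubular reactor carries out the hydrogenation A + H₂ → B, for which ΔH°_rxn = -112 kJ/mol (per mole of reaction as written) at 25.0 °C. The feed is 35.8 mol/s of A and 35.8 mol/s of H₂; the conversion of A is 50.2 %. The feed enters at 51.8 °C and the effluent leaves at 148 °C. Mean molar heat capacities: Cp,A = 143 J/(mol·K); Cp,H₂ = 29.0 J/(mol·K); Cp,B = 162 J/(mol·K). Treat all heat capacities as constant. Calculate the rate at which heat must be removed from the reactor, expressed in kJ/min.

Q_out = 86600 kJ/min

Extent of reaction ξ = 0.502 × 35.8 = 17.972 mol/s
Reaction term: ξ·ΔH°_rxn = 17.972 × -112 = -2012.8 kJ/s
Sensible, feed 51.8→25 °C: -165.02 kJ/s
Outlet flows (mol/s): A 17.828, H₂ 17.828, B 17.972
Sensible, products 25→148 °C: 735.28 kJ/s
Q = ΔH = -1442.6 kJ/s = -1442.6 kW
Heat removed = 86554 kJ/min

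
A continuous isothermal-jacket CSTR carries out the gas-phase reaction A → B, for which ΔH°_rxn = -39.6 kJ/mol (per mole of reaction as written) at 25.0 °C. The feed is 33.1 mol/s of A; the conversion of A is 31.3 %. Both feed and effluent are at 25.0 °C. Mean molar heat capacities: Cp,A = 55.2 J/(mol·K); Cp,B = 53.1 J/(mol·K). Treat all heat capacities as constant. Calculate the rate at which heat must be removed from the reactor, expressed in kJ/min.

Extent of reaction ξ = 0.313 × 33.1 = 10.36 mol/s
Reaction term: ξ·ΔH°_rxn = 10.36 × -39.6 = -410.27 kJ/s
Q = ΔH = -410.27 kJ/s = -410.27 kW
Heat removed = 24616 kJ/min

Q_out = 24600 kJ/min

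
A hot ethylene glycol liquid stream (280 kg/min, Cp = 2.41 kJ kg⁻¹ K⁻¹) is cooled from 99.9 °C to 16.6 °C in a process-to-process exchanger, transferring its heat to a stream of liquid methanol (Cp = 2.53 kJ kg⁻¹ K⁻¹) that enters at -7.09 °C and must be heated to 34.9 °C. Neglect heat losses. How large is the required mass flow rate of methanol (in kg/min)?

Heat released by hot stream: Q = 280 × 2.41 × (99.9 − 16.6) = 56211 kJ/min
Energy balance on cold side (adiabatic exchanger): Q = ṁ_c·Cp_c·(T_c,out − T_c,in)
ṁ_c = 56211 / [2.53 × (34.9 − -7.09)] = 529.12 kg/min

ṁ_c = 529 kg/min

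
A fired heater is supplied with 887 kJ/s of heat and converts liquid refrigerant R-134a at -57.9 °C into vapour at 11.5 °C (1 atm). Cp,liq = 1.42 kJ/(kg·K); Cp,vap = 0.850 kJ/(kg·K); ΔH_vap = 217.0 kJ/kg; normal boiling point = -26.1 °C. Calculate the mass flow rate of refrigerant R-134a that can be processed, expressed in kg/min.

Δh = 1.42×(-26.1−-57.9) + 217.0 + 0.850×(11.5−-26.1) = 294.12 kJ/kg
Q = 887 kJ/s = 887 kJ/s = 53220 kJ/min
ṁ = Q/Δh = 53220 / 294.12 = 180.95 kg/min

ṁ = 181 kg/min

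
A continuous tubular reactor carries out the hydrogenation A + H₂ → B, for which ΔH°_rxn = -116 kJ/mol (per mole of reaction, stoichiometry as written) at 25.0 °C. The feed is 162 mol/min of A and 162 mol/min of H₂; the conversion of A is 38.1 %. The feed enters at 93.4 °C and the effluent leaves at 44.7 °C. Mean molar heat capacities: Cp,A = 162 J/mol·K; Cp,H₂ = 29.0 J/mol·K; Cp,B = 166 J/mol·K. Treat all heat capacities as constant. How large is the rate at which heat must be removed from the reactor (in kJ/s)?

Extent of reaction ξ = 0.381 × 162 = 61.722 mol/min
Reaction term: ξ·ΔH°_rxn = 61.722 × -116 = -7159.8 kJ/min
Sensible, feed 93.4→25 °C: -2116.4 kJ/min
Outlet flows (mol/min): A 100.28, H₂ 100.28, B 61.722
Sensible, products 25→44.7 °C: 579.16 kJ/min
Q = ΔH = -8697 kJ/min = -144.95 kW
Heat removed = 144.95 kJ/s

Q_out = 145 kJ/s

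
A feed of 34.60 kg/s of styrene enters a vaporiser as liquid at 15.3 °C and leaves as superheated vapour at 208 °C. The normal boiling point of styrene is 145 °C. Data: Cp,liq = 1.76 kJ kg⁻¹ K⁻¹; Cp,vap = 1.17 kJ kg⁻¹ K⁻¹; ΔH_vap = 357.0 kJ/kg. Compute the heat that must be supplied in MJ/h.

liquid 15.3→145 °C: 228.27 kJ/kg
vaporisation at 145 °C: 357 kJ/kg
vapour 145→208 °C: 73.71 kJ/kg
Δh = 228.27 + 357 + 73.71 = 658.98 kJ/kg
Q = ṁ·Δh = 34.60 kg/s × 658.98 kJ/kg = 22801 kJ/s
|Q| = 22801 kW = 82083 MJ/h

Q = 82100 MJ/h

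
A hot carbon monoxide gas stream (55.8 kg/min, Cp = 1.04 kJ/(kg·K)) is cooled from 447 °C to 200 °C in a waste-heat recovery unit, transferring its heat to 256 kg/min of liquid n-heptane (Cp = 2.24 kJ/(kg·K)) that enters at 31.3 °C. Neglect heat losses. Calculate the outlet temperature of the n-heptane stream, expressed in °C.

Heat released by hot stream: Q = 55.8 × 1.04 × (447 − 200) = 14334 kJ/min
Energy balance on cold side (adiabatic exchanger): Q = ṁ_c·Cp_c·(T_c,out − T_c,in)
T_c,out = 31.3 + 14334/(256 × 2.24) = 56.296 °C

T_c,out = 56.3 °C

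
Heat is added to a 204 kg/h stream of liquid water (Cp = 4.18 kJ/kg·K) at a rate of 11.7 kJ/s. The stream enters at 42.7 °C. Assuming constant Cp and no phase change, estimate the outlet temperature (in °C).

Q = 11.7 kJ/s = 42120 kJ/h
ΔT = Q/(ṁ·Cp) = 42120/(204×4.18) = 49.395 K
T_out = 42.7 + 49.395 = 92.095 °C

T_out = 92.1 °C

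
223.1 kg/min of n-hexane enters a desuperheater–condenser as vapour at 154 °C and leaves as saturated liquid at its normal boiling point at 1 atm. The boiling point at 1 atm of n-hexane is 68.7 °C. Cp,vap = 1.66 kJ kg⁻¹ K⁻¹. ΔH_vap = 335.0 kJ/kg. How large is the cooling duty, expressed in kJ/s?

Q_c = 1770 kJ/s

vapour 154→68.7 °C: -141.6 kJ/kg
condensation at 68.7 °C: -335 kJ/kg
Δh = -141.6 + -335 = -476.6 kJ/kg
Q = ṁ·Δh = 223.1 kg/min × -476.6 kJ/kg = -106330 kJ/min
|Q| = 1772.2 kW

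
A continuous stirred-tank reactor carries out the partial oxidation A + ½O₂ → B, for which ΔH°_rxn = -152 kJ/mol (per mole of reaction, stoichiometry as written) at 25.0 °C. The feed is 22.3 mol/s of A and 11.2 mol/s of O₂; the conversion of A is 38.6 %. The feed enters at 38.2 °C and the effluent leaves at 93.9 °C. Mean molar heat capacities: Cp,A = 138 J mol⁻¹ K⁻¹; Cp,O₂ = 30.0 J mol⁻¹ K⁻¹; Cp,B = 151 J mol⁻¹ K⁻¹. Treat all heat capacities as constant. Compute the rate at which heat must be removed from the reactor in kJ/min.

Q_out = 67200 kJ/min

Extent of reaction ξ = 0.386 × 22.3 = 8.6078 mol/s
Reaction term: ξ·ΔH°_rxn = 8.6078 × -152 = -1308.4 kJ/s
Sensible, feed 38.2→25 °C: -45.057 kJ/s
Outlet flows (mol/s): A 13.692, O₂ 6.8961, B 8.6078
Sensible, products 25→93.9 °C: 234 kJ/s
Q = ΔH = -1119.4 kJ/s = -1119.4 kW
Heat removed = 67167 kJ/min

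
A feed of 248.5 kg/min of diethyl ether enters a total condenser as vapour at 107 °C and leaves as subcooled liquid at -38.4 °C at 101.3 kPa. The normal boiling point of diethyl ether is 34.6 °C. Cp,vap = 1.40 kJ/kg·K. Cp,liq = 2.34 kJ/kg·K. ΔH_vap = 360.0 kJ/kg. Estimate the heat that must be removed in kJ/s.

Q_c = 2620 kJ/s

vapour 107→34.6 °C: -101.36 kJ/kg
condensation at 34.6 °C: -360 kJ/kg
liquid 34.6→-38.4 °C: -170.82 kJ/kg
Δh = -101.36 + -360 + -170.82 = -632.18 kJ/kg
Q = ṁ·Δh = 248.5 kg/min × -632.18 kJ/kg = -157100 kJ/min
|Q| = 2618.3 kW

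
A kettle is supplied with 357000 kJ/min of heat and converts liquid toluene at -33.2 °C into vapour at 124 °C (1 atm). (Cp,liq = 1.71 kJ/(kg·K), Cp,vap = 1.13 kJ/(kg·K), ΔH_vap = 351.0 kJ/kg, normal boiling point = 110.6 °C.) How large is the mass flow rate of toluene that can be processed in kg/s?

Δh = 1.71×(110.6−-33.2) + 351.0 + 1.13×(124−110.6) = 612.04 kJ/kg
Q = 357000 kJ/min = 5950 kJ/s = 5950 kJ/s
ṁ = Q/Δh = 5950 / 612.04 = 9.7216 kg/s

ṁ = 9.72 kg/s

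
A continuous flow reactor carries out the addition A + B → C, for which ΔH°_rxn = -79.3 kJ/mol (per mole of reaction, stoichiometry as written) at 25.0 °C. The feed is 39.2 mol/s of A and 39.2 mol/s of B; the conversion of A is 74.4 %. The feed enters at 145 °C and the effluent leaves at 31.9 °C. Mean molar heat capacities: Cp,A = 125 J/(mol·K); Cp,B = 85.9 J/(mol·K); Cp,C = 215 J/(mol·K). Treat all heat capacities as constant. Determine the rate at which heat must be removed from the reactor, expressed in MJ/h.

Q_out = 11700 MJ/h

Extent of reaction ξ = 0.744 × 39.2 = 29.165 mol/s
Reaction term: ξ·ΔH°_rxn = 29.165 × -79.3 = -2312.8 kJ/s
Sensible, feed 145→25 °C: -992.07 kJ/s
Outlet flows (mol/s): A 10.035, B 10.035, C 29.165
Sensible, products 25→31.9 °C: 57.869 kJ/s
Q = ΔH = -3247 kJ/s = -3247 kW
Heat removed = 11689 MJ/h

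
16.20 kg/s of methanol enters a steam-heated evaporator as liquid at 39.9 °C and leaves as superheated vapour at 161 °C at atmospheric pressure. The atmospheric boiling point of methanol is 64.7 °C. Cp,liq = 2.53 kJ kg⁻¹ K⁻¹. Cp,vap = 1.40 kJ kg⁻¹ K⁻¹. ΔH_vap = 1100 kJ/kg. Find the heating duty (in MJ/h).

Q = 75700 MJ/h

liquid 39.9→64.7 °C: 62.744 kJ/kg
vaporisation at 64.7 °C: 1100 kJ/kg
vapour 64.7→161 °C: 134.82 kJ/kg
Δh = 62.744 + 1100 + 134.82 = 1297.6 kJ/kg
Q = ṁ·Δh = 16.20 kg/s × 1297.6 kJ/kg = 21021 kJ/s
|Q| = 21021 kW = 75674 MJ/h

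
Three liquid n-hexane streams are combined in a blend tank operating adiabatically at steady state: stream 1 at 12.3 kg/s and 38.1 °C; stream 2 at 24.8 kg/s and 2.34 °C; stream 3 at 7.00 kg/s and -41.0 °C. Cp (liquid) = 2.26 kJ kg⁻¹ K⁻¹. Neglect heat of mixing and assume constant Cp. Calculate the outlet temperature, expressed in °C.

T_out = 5.43 °C

Adiabatic, steady state ⇒ Σ ṁᵢCp,ᵢ(T_out − Tᵢ) = 0
Σ ṁᵢCp,ᵢTᵢ = 12.3×2.26×38.1 + 24.8×2.26×2.34 + 7.00×2.26×-41.0 = 541.64
Σ ṁᵢCp,ᵢ = 12.3×2.26 + 24.8×2.26 + 7.00×2.26 = 99.666
T_out = 541.64 / 99.666 = 5.4345 °C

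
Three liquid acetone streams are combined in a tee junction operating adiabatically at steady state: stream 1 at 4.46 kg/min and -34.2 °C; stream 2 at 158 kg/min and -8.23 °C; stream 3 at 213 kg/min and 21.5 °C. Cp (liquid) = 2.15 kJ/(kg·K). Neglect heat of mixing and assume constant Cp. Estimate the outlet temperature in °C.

Energy balance with Q = 0: Σ ṁᵢCp,ᵢ(T_out − Tᵢ) = 0
Σ ṁᵢCp,ᵢTᵢ = 4.46×2.15×-34.2 + 158×2.15×-8.23 + 213×2.15×21.5 = 6722.3
Σ ṁᵢCp,ᵢ = 4.46×2.15 + 158×2.15 + 213×2.15 = 807.24
T_out = 6722.3 / 807.24 = 8.3275 °C

T_out = 8.33 °C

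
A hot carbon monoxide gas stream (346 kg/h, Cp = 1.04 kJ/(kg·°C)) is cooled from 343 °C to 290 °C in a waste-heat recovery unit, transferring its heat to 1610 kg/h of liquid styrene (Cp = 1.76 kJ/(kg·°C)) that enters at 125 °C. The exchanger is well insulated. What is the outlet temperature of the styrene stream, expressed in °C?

Heat released by hot stream: Q = 346 × 1.04 × (343 − 290) = 19072 kJ/h
Energy balance on cold side (adiabatic exchanger): Q = ṁ_c·Cp_c·(T_c,out − T_c,in)
T_c,out = 125 + 19072/(1610 × 1.76) = 131.73 °C

T_c,out = 132 °C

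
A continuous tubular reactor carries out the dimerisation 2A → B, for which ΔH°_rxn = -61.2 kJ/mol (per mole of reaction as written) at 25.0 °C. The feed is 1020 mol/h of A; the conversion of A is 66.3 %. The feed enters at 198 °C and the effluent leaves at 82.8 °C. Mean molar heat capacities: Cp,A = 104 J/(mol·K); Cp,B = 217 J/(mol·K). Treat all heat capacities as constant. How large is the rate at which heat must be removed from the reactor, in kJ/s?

Extent of reaction ξ = 0.663 × 1020 / 2 = 338.13 mol/h
Reaction term: ξ·ΔH°_rxn = 338.13 × -61.2 = -20694 kJ/h
Sensible, feed 198→25 °C: -18352 kJ/h
Outlet flows (mol/h): A 343.74, B 338.13
Sensible, products 25→82.8 °C: 6307.3 kJ/h
Q = ΔH = -32738 kJ/h = -9.0939 kW
Heat removed = 9.0939 kJ/s

Q_out = 9.09 kJ/s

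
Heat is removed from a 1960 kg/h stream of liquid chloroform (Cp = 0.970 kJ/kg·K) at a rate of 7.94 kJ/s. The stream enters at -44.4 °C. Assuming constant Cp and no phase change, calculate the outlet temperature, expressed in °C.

T_out = -59.4 °C

Q = 7.94 kJ/s = 28584 kJ/h
ΔT = Q/(ṁ·Cp) = 28584/(1960×0.970) = 15.035 K
T_out = -44.4 − 15.035 = -59.435 °C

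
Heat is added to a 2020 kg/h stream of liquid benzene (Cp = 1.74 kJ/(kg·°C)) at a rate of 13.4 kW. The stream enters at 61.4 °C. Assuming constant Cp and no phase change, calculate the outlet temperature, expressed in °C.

Q = 13.4 kW = 48240 kJ/h
ΔT = Q/(ṁ·Cp) = 48240/(2020×1.74) = 13.725 K
T_out = 61.4 + 13.725 = 75.125 °C

T_out = 75.1 °C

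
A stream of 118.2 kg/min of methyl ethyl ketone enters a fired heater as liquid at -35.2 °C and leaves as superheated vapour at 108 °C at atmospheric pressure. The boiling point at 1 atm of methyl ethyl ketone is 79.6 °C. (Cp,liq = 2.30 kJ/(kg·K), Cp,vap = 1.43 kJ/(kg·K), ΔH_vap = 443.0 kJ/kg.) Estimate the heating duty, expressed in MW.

liquid -35.2→79.6 °C: 264.04 kJ/kg
vaporisation at 79.6 °C: 443 kJ/kg
vapour 79.6→108 °C: 40.612 kJ/kg
Δh = 264.04 + 443 + 40.612 = 747.65 kJ/kg
Q = ṁ·Δh = 118.2 kg/min × 747.65 kJ/kg = 88372 kJ/min
|Q| = 1472.9 kW = 1.4729 MW

Q = 1.47 MW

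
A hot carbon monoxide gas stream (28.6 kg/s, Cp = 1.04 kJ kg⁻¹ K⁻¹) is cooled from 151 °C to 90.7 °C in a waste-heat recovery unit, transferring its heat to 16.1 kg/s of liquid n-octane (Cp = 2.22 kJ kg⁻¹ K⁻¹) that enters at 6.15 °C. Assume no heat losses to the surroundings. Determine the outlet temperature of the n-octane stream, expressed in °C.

T_c,out = 56.3 °C

Heat released by hot stream: Q = 28.6 × 1.04 × (151 − 90.7) = 1793.6 kJ/s
Energy balance on cold side (adiabatic exchanger): Q = ṁ_c·Cp_c·(T_c,out − T_c,in)
T_c,out = 6.15 + 1793.6/(16.1 × 2.22) = 56.331 °C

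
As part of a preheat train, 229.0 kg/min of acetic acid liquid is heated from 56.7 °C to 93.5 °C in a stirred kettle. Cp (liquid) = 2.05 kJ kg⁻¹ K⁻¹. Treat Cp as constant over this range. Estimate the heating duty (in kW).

Q = 288 kW

Q = ṁ·Cp·ΔT = 229.0 × 2.05 × (93.5 − 56.7) = 17276 kJ/min
Converting: 17276 / 60 s = 287.93 kW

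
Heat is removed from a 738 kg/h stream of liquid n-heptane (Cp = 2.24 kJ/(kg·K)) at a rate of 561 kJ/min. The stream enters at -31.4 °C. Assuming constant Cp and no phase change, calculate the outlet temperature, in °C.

T_out = -51.8 °C

Q = 561 kJ/min = 33660 kJ/h
ΔT = Q/(ṁ·Cp) = 33660/(738×2.24) = 20.361 K
T_out = -31.4 − 20.361 = -51.761 °C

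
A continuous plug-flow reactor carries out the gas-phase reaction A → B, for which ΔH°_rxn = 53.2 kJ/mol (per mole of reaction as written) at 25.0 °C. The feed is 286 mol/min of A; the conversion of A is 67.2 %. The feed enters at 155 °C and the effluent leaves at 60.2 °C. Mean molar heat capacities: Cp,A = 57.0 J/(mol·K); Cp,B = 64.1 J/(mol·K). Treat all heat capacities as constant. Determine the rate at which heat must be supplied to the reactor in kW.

Q_in = 145 kW

Extent of reaction ξ = 0.672 × 286 = 192.19 mol/min
Reaction term: ξ·ΔH°_rxn = 192.19 × 53.2 = 10225 kJ/min
Sensible, feed 155→25 °C: -2119.3 kJ/min
Outlet flows (mol/min): A 93.808, B 192.19
Sensible, products 25→60.2 °C: 621.86 kJ/min
Q = ΔH = 8727.2 kJ/min = 145.45 kW
Heat supplied = 145.45 kW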